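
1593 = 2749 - 1156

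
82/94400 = 41/47200 = 0.00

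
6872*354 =2432688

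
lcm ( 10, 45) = 90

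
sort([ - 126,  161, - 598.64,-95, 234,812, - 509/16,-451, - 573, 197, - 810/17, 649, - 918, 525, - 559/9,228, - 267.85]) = [ - 918, - 598.64, -573, - 451, - 267.85,- 126,  -  95, - 559/9, - 810/17, - 509/16,161,197, 228,234 , 525, 649 , 812 ] 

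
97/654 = 97/654 = 0.15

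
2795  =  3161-366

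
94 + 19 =113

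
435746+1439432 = 1875178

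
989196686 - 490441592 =498755094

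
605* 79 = 47795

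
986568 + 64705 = 1051273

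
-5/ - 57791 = 5/57791 = 0.00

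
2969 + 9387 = 12356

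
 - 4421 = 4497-8918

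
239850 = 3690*65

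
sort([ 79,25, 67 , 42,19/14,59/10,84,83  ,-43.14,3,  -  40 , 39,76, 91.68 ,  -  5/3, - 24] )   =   [ - 43.14,-40, - 24 , - 5/3,19/14,3,59/10,25,  39,42,67,76,79,83, 84,91.68 ]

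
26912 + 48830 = 75742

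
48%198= 48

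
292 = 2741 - 2449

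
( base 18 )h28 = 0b1010110110000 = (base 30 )652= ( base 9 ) 7548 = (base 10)5552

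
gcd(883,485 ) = 1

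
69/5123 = 69/5123 =0.01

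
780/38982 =130/6497 = 0.02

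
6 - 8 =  - 2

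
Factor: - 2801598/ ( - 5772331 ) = 2^1 * 3^1*271^1*421^( - 1 )*1723^1*13711^ ( - 1)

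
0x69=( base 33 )36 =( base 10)105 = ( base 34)33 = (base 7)210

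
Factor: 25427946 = 2^1*3^1*  953^1*4447^1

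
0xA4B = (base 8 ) 5113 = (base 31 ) 2N0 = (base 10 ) 2635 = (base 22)59H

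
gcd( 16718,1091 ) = 1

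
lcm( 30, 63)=630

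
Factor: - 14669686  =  -2^1 * 37^1*137^1*1447^1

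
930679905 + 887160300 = 1817840205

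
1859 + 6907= 8766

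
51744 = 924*56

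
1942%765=412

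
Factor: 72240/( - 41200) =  - 3^1 * 5^(-1)*7^1*43^1*103^( - 1 ) = - 903/515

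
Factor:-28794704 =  - 2^4*73^1*89^1*277^1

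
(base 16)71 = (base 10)113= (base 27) 45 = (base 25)4d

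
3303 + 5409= 8712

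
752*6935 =5215120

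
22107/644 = 34+211/644 = 34.33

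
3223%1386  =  451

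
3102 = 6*517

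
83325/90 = 5555/6 = 925.83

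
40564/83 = 488 + 60/83 = 488.72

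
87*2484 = 216108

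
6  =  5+1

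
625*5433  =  3395625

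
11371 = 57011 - 45640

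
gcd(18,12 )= 6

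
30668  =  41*748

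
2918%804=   506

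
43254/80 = 540 + 27/40 =540.67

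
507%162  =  21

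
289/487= 289/487 = 0.59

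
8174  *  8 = 65392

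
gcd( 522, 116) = 58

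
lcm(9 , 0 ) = 0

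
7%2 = 1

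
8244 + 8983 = 17227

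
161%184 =161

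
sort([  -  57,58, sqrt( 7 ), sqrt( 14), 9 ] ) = [ - 57, sqrt(7), sqrt ( 14 ), 9, 58] 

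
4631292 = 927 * 4996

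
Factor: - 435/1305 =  - 1/3 = - 3^ (-1)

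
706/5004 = 353/2502=0.14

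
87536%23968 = 15632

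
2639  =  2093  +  546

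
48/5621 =48/5621 = 0.01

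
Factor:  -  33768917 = -7^1*13^1*371087^1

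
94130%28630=8240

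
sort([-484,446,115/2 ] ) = [ - 484,115/2,446 ]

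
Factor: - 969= - 3^1*17^1*19^1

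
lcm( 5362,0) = 0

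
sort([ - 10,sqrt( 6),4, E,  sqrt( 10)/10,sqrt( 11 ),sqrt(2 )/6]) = [ - 10, sqrt(2) /6,  sqrt( 10) /10, sqrt( 6 ), E,sqrt( 11),  4 ]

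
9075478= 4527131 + 4548347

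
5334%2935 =2399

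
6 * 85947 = 515682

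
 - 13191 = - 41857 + 28666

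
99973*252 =25193196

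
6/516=1/86=0.01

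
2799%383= 118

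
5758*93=535494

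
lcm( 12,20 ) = 60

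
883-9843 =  - 8960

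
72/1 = 72 = 72.00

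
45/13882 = 45/13882  =  0.00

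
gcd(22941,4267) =1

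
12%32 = 12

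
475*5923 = 2813425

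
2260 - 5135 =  - 2875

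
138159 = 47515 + 90644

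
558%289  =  269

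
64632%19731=5439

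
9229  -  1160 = 8069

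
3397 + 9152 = 12549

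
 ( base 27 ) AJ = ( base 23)CD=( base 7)562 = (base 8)441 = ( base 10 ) 289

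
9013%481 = 355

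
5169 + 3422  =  8591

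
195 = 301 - 106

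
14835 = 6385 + 8450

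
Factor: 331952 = 2^4*20747^1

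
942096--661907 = 1604003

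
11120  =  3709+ 7411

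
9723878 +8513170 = 18237048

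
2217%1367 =850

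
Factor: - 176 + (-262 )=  - 2^1*3^1*73^1 = - 438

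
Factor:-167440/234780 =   -  92/129 = - 2^2*3^(  -  1 )*23^1*43^(-1)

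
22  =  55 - 33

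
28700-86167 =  - 57467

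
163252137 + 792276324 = 955528461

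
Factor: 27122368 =2^6 * 7^1*13^1*4657^1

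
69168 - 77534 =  - 8366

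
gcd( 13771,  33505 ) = 1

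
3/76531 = 3/76531=   0.00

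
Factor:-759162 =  - 2^1*3^1 * 29^1*4363^1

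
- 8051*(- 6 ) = 48306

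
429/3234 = 13/98 = 0.13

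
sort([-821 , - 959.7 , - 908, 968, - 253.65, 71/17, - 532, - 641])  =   [ - 959.7, - 908, - 821, - 641, - 532, - 253.65, 71/17, 968 ] 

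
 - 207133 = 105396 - 312529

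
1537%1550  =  1537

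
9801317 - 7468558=2332759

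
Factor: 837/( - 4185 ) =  - 1/5 = -5^( - 1) 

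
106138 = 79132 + 27006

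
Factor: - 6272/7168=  - 2^(  -  3)*7^1 = -  7/8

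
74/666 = 1/9= 0.11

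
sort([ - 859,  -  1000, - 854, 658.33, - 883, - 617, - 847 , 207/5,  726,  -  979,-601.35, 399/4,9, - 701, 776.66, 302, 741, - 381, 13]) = [  -  1000,-979,-883, - 859,  -  854, - 847,-701, - 617, - 601.35,  -  381 , 9,13, 207/5, 399/4, 302,658.33,726,741, 776.66]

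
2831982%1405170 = 21642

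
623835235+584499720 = 1208334955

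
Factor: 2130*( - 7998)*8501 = - 144820825740 = - 2^2*3^2  *5^1*31^1 * 43^1 * 71^1*8501^1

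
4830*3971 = 19179930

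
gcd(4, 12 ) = 4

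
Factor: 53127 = 3^2 * 5903^1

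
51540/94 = 25770/47 =548.30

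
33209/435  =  33209/435 = 76.34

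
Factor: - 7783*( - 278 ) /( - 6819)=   -  2^1*3^( -1)*43^1*139^1*181^1 * 2273^( - 1)= -  2163674/6819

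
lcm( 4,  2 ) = 4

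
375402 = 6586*57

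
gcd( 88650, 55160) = 1970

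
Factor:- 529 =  - 23^2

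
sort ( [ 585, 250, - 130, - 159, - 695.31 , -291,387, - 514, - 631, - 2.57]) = [-695.31,  -  631, - 514, - 291 , - 159, - 130,- 2.57,250 , 387,585]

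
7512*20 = 150240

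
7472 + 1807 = 9279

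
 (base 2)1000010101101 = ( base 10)4269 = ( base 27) 5N3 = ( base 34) 3nj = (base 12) 2579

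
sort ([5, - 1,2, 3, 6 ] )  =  [ - 1,2,3, 5, 6]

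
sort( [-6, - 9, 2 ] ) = [-9 , - 6,2 ]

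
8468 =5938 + 2530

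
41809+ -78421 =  - 36612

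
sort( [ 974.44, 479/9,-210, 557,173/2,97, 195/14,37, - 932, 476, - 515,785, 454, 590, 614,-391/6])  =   [ - 932, - 515, - 210, - 391/6,195/14,37, 479/9,173/2, 97, 454, 476,557, 590, 614, 785, 974.44]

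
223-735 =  - 512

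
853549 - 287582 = 565967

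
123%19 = 9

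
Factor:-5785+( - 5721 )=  - 11506 = -2^1*11^1*523^1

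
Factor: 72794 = 2^1* 17^1*2141^1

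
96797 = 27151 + 69646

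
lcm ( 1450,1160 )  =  5800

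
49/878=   49/878 = 0.06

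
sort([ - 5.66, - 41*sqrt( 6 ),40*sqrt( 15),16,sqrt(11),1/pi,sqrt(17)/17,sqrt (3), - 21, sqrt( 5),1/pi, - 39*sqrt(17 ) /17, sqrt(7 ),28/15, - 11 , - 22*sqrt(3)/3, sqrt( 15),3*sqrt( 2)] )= [ - 41*sqrt( 6 ), - 21, - 22*sqrt( 3)/3,-11, - 39*sqrt( 17)/17, - 5.66 , sqrt(17 )/17,1/pi,1/pi , sqrt( 3) , 28/15,sqrt(5), sqrt(7),sqrt( 11),sqrt( 15), 3*sqrt(2),16,40*sqrt(15 )] 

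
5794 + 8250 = 14044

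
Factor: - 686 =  - 2^1 * 7^3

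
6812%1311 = 257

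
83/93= 83/93 = 0.89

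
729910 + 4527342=5257252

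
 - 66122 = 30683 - 96805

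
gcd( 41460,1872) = 12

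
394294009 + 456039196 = 850333205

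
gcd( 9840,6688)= 16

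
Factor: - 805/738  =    -  2^(-1) * 3^( - 2 )*5^1*7^1*23^1*41^(- 1 )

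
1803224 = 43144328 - 41341104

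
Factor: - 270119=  - 313^1*863^1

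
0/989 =0= 0.00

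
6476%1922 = 710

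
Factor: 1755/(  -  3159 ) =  - 3^( - 2)*5^1 =-  5/9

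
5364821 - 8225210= -2860389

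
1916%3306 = 1916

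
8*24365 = 194920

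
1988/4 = 497 = 497.00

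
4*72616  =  290464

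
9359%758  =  263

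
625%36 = 13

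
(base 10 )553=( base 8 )1051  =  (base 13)337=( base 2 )1000101001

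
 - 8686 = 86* (-101) 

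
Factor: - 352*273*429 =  - 41225184 = - 2^5*3^2*7^1*11^2*13^2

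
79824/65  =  1228 + 4/65 = 1228.06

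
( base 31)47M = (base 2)111111110011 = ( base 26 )611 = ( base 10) 4083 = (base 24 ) 723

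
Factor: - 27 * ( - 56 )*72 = 108864 =2^6*3^5*7^1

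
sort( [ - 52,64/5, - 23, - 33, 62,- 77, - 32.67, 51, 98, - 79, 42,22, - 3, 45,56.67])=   [-79, - 77,- 52, - 33, - 32.67, - 23, - 3,64/5,22, 42, 45, 51, 56.67 , 62, 98]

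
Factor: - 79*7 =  - 7^1* 79^1  =  - 553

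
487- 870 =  - 383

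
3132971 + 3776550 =6909521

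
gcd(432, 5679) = 9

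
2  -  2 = 0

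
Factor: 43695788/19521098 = 2^1 * 61^(-1) * 1237^1*8831^1*160009^ (- 1) = 21847894/9760549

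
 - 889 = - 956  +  67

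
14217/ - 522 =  - 28 + 133/174 = -27.24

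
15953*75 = 1196475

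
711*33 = 23463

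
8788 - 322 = 8466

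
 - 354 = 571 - 925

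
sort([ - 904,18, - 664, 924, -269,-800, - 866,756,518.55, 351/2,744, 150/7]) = [-904,-866,-800, - 664, - 269,18,150/7,351/2,518.55, 744,756 , 924]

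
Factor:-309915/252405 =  - 79^( - 1)*97^1 = - 97/79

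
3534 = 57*62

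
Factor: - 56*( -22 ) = 1232 = 2^4 * 7^1*11^1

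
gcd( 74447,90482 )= 1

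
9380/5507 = 1 + 3873/5507 = 1.70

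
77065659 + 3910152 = 80975811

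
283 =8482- 8199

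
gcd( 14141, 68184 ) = 1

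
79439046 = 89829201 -10390155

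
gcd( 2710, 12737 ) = 271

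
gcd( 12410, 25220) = 10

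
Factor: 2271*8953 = 20332263 = 3^1*7^1*757^1*1279^1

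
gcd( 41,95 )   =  1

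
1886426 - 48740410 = -46853984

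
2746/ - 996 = -3+121/498 = -  2.76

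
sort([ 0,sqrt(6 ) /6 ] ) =[0, sqrt( 6) /6 ]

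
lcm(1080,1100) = 59400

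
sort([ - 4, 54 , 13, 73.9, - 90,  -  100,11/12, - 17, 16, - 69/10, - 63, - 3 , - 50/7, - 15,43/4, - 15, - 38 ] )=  [ - 100,-90,-63, - 38, - 17, - 15, - 15, - 50/7, - 69/10, -4,  -  3,11/12, 43/4,13 , 16,54,73.9 ] 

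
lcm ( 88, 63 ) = 5544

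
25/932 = 25/932 = 0.03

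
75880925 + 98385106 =174266031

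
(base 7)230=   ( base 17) 70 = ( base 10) 119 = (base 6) 315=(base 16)77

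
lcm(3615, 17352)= 86760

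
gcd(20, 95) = 5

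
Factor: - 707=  - 7^1*101^1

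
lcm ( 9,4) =36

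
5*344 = 1720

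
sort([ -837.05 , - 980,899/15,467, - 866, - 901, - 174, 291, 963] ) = [ - 980, - 901, - 866,  -  837.05, - 174, 899/15, 291,467,963] 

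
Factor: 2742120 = 2^3 * 3^3*5^1*2539^1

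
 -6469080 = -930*6956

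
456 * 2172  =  990432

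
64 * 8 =512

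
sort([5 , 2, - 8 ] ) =[ - 8, 2, 5] 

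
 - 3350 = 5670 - 9020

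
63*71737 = 4519431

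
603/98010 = 67/10890  =  0.01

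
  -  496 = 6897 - 7393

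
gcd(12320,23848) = 88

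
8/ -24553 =-8/24553=- 0.00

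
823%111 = 46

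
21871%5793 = 4492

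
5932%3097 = 2835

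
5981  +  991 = 6972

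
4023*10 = 40230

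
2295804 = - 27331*( - 84)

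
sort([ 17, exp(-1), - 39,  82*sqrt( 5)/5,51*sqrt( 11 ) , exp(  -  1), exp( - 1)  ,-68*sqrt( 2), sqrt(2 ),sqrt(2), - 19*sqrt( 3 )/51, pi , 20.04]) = [-68*sqrt( 2),-39,  -  19*sqrt( 3) /51, exp( - 1), exp( - 1), exp( - 1),sqrt( 2), sqrt( 2), pi,17, 20.04,82*sqrt(5)/5, 51*sqrt( 11)]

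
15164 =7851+7313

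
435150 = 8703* 50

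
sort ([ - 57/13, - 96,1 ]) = [ - 96, - 57/13,1 ]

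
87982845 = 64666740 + 23316105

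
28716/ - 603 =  - 48+76/201 = -47.62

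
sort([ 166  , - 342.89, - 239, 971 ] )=[-342.89, - 239, 166,  971 ]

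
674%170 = 164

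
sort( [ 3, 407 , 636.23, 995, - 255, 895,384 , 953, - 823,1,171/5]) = [-823,-255, 1, 3,171/5, 384,407, 636.23,  895, 953, 995]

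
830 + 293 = 1123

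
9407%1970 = 1527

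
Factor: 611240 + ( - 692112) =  - 2^3*11^1*919^1=- 80872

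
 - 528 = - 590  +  62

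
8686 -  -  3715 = 12401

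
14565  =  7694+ 6871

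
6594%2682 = 1230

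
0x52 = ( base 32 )2i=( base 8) 122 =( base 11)75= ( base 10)82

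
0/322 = 0= 0.00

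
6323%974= 479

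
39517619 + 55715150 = 95232769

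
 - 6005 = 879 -6884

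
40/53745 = 8/10749 = 0.00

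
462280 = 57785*8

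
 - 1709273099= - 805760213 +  - 903512886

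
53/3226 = 53/3226 = 0.02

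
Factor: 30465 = 3^2*5^1*677^1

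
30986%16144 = 14842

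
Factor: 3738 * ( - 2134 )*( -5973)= 2^2 * 3^2 * 7^1*11^2*89^1 * 97^1 * 181^1 = 47645975916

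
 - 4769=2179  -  6948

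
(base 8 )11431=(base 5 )124024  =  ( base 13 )22c1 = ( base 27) 6j2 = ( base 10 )4889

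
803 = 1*803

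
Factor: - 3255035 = - 5^1 * 7^1*93001^1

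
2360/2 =1180=1180.00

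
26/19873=26/19873 = 0.00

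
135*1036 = 139860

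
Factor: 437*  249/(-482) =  - 108813/482 = - 2^(-1)*3^1*19^1 * 23^1*83^1*241^(-1 ) 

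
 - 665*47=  - 31255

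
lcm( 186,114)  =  3534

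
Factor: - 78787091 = -19^1 * 761^1 * 5449^1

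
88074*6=528444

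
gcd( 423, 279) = 9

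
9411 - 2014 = 7397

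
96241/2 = 96241/2 = 48120.50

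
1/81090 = 1/81090=0.00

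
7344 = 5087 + 2257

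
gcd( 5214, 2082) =6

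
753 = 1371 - 618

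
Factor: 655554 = 2^1*3^1*17^1*6427^1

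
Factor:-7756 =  - 2^2*7^1*277^1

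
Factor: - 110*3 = - 2^1*3^1 * 5^1*11^1 = - 330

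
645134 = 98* 6583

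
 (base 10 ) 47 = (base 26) 1l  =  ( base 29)1i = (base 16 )2F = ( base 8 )57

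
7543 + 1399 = 8942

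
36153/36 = 1004  +  1/4 = 1004.25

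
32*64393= 2060576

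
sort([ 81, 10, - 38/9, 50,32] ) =[ - 38/9,10,32, 50, 81 ]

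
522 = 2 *261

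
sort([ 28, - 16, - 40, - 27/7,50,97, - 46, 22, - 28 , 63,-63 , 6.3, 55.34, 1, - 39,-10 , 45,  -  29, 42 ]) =[ - 63, - 46, - 40, -39, - 29, - 28,  -  16, - 10, - 27/7, 1 , 6.3  ,  22  ,  28,42, 45, 50,55.34,63,97]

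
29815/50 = 596 + 3/10 = 596.30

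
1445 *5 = 7225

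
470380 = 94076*5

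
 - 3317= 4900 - 8217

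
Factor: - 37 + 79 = 42= 2^1*3^1*7^1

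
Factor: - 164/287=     -  4/7 = - 2^2*7^( - 1)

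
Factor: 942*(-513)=-483246 = -2^1* 3^4*19^1*157^1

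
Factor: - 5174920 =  - 2^3*5^1*53^1*2441^1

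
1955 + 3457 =5412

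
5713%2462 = 789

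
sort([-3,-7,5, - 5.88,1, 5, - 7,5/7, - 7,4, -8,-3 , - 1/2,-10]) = [-10 , - 8 ,-7,-7,  -  7 , - 5.88,-3,  -  3,-1/2,5/7 , 1  ,  4 , 5,  5]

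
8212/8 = 1026+1/2  =  1026.50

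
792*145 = 114840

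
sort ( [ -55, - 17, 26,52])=[ - 55, -17, 26, 52]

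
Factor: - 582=-2^1*3^1 * 97^1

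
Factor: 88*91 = 8008 = 2^3 * 7^1* 11^1*13^1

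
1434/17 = 1434/17 = 84.35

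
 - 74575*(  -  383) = 28562225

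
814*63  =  51282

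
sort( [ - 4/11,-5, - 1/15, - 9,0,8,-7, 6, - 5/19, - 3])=[ - 9, - 7, - 5, - 3, - 4/11, - 5/19,  -  1/15,0, 6,8]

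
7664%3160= 1344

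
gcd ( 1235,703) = 19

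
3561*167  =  594687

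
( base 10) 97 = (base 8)141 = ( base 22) 49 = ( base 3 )10121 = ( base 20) 4H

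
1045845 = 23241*45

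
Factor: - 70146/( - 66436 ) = 35073/33218 = 2^( - 1)*3^4*17^( - 1)*433^1*977^( - 1 )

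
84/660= 7/55 = 0.13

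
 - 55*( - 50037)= 2752035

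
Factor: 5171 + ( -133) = 5038 =2^1*11^1*229^1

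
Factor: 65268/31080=21/10 = 2^( -1)*3^1*5^( - 1 )*7^1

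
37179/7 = 5311+2/7 = 5311.29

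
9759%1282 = 785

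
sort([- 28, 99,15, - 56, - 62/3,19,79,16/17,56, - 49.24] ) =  [ - 56, - 49.24,-28, - 62/3 , 16/17, 15 , 19,56,  79,99 ] 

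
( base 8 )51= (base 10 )41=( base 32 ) 19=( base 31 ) 1A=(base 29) 1c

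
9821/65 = 9821/65 = 151.09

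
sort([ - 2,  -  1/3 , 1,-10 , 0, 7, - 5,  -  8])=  [ - 10,-8,-5,-2,-1/3, 0, 1, 7] 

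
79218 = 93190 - 13972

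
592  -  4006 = - 3414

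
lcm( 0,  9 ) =0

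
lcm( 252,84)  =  252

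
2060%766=528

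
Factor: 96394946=2^1*983^1*49031^1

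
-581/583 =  - 1 + 2/583 = - 1.00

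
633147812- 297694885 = 335452927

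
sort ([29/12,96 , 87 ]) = [ 29/12, 87, 96 ]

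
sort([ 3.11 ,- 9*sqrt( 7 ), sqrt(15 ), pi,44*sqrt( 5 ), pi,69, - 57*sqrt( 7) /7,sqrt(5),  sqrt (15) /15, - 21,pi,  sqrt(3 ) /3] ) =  [ - 9*sqrt(7), - 57*sqrt( 7)/7, - 21,sqrt(15)/15,sqrt( 3)/3,sqrt(5 ),3.11, pi, pi,pi,sqrt( 15), 69 , 44*sqrt(5 )]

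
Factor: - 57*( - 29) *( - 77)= - 3^1*7^1*11^1 * 19^1*29^1 = - 127281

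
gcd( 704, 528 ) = 176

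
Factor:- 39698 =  - 2^1*23^1 * 863^1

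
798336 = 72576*11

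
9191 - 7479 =1712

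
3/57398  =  3/57398 = 0.00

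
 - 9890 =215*( - 46 )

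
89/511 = 89/511 = 0.17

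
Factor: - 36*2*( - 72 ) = 2^6*3^4 = 5184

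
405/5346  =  5/66 = 0.08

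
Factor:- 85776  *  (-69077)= 2^4*3^1*67^1* 1031^1*1787^1 = 5925148752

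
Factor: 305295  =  3^1*5^1* 20353^1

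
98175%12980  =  7315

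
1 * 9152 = 9152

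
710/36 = 355/18 =19.72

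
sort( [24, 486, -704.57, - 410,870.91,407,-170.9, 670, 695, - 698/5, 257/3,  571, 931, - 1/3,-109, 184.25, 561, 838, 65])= [ - 704.57, - 410,-170.9, - 698/5, - 109, - 1/3,  24,65, 257/3, 184.25,  407,486  ,  561, 571,670,695,838,870.91,931]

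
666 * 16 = 10656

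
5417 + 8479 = 13896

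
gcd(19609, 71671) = 1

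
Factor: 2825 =5^2*113^1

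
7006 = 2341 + 4665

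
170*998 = 169660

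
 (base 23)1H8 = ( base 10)928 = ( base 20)268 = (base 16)3a0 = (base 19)2AG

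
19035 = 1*19035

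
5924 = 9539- 3615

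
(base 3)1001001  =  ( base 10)757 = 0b1011110101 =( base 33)mv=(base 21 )1F1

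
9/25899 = 3/8633 = 0.00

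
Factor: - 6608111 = - 43^1*239^1 * 643^1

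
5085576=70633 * 72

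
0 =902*0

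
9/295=9/295 = 0.03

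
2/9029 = 2/9029 = 0.00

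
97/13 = 97/13 = 7.46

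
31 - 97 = - 66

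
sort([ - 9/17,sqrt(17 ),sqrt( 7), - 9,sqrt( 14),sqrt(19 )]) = [ - 9 ,-9/17, sqrt( 7 ),sqrt( 14), sqrt( 17),  sqrt(19)]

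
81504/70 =40752/35 = 1164.34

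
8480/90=848/9 = 94.22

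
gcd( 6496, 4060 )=812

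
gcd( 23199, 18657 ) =3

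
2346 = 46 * 51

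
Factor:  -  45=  - 3^2*5^1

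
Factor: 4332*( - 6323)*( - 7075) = 2^2 * 3^1 * 5^2 * 19^2 * 283^1*6323^1=193792994700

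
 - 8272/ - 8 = 1034/1 = 1034.00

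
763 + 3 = 766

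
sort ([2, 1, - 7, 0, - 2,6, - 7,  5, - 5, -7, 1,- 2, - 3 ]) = [-7,-7 , - 7,  -  5,-3,-2, - 2,0 , 1,1,  2, 5,6] 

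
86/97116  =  43/48558 =0.00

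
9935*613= 6090155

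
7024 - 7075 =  -51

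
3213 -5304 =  - 2091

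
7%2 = 1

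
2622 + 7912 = 10534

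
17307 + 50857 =68164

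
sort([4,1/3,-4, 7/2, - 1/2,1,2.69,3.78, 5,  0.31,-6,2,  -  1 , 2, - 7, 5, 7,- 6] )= [ - 7,-6,-6, - 4, - 1,  -  1/2,0.31,1/3,1,2,2,2.69, 7/2, 3.78 , 4,5,5, 7] 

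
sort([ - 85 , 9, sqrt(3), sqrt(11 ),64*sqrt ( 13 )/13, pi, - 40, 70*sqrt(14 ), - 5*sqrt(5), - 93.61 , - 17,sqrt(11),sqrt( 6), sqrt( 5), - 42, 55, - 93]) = [  -  93.61, - 93, - 85, - 42,-40, - 17,-5*sqrt(5), sqrt( 3), sqrt(5), sqrt ( 6 ),pi, sqrt( 11 ),  sqrt(11 ),9, 64*sqrt( 13 ) /13,55, 70 * sqrt(14)]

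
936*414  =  387504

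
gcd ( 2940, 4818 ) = 6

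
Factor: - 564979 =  - 564979^1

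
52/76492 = 1/1471 = 0.00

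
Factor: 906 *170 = 154020 = 2^2*3^1*5^1*17^1*151^1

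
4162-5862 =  - 1700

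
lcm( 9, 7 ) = 63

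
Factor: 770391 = 3^4*9511^1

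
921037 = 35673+885364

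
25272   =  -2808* (-9)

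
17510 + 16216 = 33726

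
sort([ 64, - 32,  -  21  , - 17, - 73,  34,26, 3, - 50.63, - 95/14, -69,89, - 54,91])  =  [ - 73, - 69, - 54, - 50.63, - 32, - 21, - 17,  -  95/14, 3,26,34,64, 89, 91]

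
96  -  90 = 6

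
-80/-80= 1 + 0/1 = 1.00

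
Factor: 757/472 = 2^( - 3 ) *59^(-1)*757^1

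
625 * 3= 1875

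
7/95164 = 7/95164 =0.00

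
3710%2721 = 989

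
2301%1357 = 944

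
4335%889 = 779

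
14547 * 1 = 14547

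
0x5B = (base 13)70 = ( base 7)160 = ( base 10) 91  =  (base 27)3a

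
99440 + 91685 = 191125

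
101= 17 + 84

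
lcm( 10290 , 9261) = 92610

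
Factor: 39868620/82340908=9967155/20585227= 3^1*5^1*11^1 * 13^( - 1) * 19^(-1)*29^1 * 2083^1*83341^( - 1)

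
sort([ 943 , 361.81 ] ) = [ 361.81 , 943]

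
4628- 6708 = -2080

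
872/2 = 436=436.00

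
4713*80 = 377040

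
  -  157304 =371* ( -424)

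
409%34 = 1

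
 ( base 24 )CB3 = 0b1110000001011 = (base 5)212204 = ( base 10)7179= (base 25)bc4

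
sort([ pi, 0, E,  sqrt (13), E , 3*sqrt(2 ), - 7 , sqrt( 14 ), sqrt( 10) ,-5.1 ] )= [ - 7,  -  5.1, 0, E,  E, pi,sqrt( 10)  ,  sqrt ( 13),sqrt( 14),3*sqrt( 2)] 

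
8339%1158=233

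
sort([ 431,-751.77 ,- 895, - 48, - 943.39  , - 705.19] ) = [ - 943.39,  -  895,-751.77, - 705.19, - 48,  431] 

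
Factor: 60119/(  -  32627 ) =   -  7^ ( - 1)*59^(-1)*761^1 = - 761/413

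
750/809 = 750/809=0.93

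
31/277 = 31/277 = 0.11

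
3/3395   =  3/3395 =0.00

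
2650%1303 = 44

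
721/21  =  34 + 1/3 = 34.33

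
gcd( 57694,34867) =7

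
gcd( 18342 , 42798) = 6114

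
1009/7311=1009/7311 = 0.14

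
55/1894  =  55/1894 = 0.03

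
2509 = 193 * 13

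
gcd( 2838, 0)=2838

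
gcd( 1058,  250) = 2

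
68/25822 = 34/12911  =  0.00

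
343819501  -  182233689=161585812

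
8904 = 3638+5266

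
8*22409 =179272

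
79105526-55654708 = 23450818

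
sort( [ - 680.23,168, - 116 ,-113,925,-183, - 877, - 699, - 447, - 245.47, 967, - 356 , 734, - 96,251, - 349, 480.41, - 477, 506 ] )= [ - 877,-699,-680.23, - 477, - 447,-356, - 349, - 245.47 , - 183, - 116, - 113, - 96,168 , 251,  480.41, 506 , 734,925, 967]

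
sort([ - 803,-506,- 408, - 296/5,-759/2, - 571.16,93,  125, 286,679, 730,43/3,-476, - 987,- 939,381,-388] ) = [ - 987,  -  939,-803, - 571.16, - 506,-476,-408, - 388,  -  759/2 ,-296/5 , 43/3, 93, 125, 286,381,679, 730]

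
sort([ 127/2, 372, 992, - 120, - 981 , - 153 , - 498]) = [ - 981 ,  -  498,  -  153  ,-120,127/2,  372, 992 ] 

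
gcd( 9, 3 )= 3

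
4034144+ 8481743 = 12515887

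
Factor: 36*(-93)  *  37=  - 123876 = - 2^2*3^3 * 31^1 * 37^1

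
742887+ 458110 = 1200997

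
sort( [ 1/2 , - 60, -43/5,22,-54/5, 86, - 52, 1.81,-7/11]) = [ - 60,-52,-54/5,-43/5 ,-7/11, 1/2 , 1.81,  22, 86]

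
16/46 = 8/23 = 0.35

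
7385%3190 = 1005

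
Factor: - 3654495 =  - 3^2*5^1*13^1*6247^1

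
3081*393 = 1210833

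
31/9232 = 31/9232 = 0.00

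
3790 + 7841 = 11631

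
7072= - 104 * ( - 68)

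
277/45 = 277/45= 6.16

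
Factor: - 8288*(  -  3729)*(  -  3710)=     -  114661081920  =  - 2^6*3^1*5^1 * 7^2*11^1 * 37^1*53^1*113^1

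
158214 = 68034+90180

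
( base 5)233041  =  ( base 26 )CFJ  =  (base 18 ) 1857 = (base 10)8521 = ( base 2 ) 10000101001001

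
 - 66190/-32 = 2068 + 7/16 = 2068.44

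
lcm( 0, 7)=0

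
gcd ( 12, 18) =6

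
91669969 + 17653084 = 109323053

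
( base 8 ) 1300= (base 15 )31e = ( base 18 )232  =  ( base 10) 704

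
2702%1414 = 1288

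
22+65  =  87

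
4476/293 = 15 + 81/293 = 15.28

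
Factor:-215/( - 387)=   5/9 = 3^( - 2 )* 5^1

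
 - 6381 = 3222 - 9603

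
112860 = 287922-175062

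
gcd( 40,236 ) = 4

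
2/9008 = 1/4504 = 0.00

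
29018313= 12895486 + 16122827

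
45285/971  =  45285/971 = 46.64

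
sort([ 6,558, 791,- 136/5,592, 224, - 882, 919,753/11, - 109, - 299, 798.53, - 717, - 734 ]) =[ - 882, - 734,-717, - 299,-109, - 136/5,6, 753/11, 224, 558, 592,791,798.53, 919]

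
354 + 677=1031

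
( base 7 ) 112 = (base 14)42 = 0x3A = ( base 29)20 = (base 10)58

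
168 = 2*84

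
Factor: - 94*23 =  - 2^1*23^1  *  47^1 = - 2162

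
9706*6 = 58236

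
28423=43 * 661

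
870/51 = 17 + 1/17 = 17.06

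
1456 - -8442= 9898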